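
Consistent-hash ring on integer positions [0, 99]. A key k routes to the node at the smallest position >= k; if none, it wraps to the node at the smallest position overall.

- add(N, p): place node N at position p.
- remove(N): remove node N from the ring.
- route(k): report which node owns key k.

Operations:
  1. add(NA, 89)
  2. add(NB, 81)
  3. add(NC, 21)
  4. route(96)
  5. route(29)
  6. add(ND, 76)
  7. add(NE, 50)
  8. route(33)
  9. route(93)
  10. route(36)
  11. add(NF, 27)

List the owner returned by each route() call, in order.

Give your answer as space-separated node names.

Answer: NC NB NE NC NE

Derivation:
Op 1: add NA@89 -> ring=[89:NA]
Op 2: add NB@81 -> ring=[81:NB,89:NA]
Op 3: add NC@21 -> ring=[21:NC,81:NB,89:NA]
Op 4: route key 96: none >= 96, wrap to smallest pos 21 -> NC
Op 5: route key 29: smallest pos >= 29 is 81 -> NB
Op 6: add ND@76 -> ring=[21:NC,76:ND,81:NB,89:NA]
Op 7: add NE@50 -> ring=[21:NC,50:NE,76:ND,81:NB,89:NA]
Op 8: route key 33: smallest pos >= 33 is 50 -> NE
Op 9: route key 93: none >= 93, wrap to smallest pos 21 -> NC
Op 10: route key 36: smallest pos >= 36 is 50 -> NE
Op 11: add NF@27 -> ring=[21:NC,27:NF,50:NE,76:ND,81:NB,89:NA]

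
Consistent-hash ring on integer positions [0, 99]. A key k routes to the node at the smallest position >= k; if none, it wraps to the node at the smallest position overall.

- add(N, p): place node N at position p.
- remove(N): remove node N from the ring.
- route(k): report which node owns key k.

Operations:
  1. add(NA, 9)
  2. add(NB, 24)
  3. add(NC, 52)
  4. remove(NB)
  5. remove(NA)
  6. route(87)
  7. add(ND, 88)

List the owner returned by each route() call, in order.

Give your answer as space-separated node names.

Answer: NC

Derivation:
Op 1: add NA@9 -> ring=[9:NA]
Op 2: add NB@24 -> ring=[9:NA,24:NB]
Op 3: add NC@52 -> ring=[9:NA,24:NB,52:NC]
Op 4: remove NB -> ring=[9:NA,52:NC]
Op 5: remove NA -> ring=[52:NC]
Op 6: route key 87: none >= 87, wrap to smallest pos 52 -> NC
Op 7: add ND@88 -> ring=[52:NC,88:ND]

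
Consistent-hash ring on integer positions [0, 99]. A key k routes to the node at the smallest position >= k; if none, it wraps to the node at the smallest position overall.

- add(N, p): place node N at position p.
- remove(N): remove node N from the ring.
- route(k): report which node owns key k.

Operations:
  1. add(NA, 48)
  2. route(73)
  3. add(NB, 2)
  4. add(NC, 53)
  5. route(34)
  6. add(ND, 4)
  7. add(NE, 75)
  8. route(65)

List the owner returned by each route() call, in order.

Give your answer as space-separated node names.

Answer: NA NA NE

Derivation:
Op 1: add NA@48 -> ring=[48:NA]
Op 2: route key 73: none >= 73, wrap to smallest pos 48 -> NA
Op 3: add NB@2 -> ring=[2:NB,48:NA]
Op 4: add NC@53 -> ring=[2:NB,48:NA,53:NC]
Op 5: route key 34: smallest pos >= 34 is 48 -> NA
Op 6: add ND@4 -> ring=[2:NB,4:ND,48:NA,53:NC]
Op 7: add NE@75 -> ring=[2:NB,4:ND,48:NA,53:NC,75:NE]
Op 8: route key 65: smallest pos >= 65 is 75 -> NE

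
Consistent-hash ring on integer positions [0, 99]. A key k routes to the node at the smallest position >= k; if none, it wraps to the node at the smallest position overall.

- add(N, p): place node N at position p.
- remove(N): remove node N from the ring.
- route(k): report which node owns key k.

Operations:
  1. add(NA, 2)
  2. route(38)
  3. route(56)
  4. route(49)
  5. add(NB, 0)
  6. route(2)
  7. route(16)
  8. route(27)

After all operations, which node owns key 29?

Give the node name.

Answer: NB

Derivation:
Op 1: add NA@2 -> ring=[2:NA]
Op 2: route key 38: none >= 38, wrap to smallest pos 2 -> NA
Op 3: route key 56: none >= 56, wrap to smallest pos 2 -> NA
Op 4: route key 49: none >= 49, wrap to smallest pos 2 -> NA
Op 5: add NB@0 -> ring=[0:NB,2:NA]
Op 6: route key 2: smallest pos >= 2 is 2 -> NA
Op 7: route key 16: none >= 16, wrap to smallest pos 0 -> NB
Op 8: route key 27: none >= 27, wrap to smallest pos 0 -> NB
Final route key 29: none >= 29, wrap to smallest pos 0 -> NB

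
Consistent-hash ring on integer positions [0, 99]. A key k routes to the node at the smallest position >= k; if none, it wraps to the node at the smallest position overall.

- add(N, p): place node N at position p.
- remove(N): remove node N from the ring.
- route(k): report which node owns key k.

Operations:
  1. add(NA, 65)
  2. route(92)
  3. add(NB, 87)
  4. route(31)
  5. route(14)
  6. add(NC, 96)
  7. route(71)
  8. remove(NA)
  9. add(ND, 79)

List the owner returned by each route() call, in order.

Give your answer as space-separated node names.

Answer: NA NA NA NB

Derivation:
Op 1: add NA@65 -> ring=[65:NA]
Op 2: route key 92: none >= 92, wrap to smallest pos 65 -> NA
Op 3: add NB@87 -> ring=[65:NA,87:NB]
Op 4: route key 31: smallest pos >= 31 is 65 -> NA
Op 5: route key 14: smallest pos >= 14 is 65 -> NA
Op 6: add NC@96 -> ring=[65:NA,87:NB,96:NC]
Op 7: route key 71: smallest pos >= 71 is 87 -> NB
Op 8: remove NA -> ring=[87:NB,96:NC]
Op 9: add ND@79 -> ring=[79:ND,87:NB,96:NC]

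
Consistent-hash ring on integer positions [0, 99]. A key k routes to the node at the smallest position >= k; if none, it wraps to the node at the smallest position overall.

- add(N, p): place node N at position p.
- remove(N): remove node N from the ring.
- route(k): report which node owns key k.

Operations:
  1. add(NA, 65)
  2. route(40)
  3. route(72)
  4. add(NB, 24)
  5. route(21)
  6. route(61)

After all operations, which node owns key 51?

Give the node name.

Answer: NA

Derivation:
Op 1: add NA@65 -> ring=[65:NA]
Op 2: route key 40: smallest pos >= 40 is 65 -> NA
Op 3: route key 72: none >= 72, wrap to smallest pos 65 -> NA
Op 4: add NB@24 -> ring=[24:NB,65:NA]
Op 5: route key 21: smallest pos >= 21 is 24 -> NB
Op 6: route key 61: smallest pos >= 61 is 65 -> NA
Final route key 51: smallest pos >= 51 is 65 -> NA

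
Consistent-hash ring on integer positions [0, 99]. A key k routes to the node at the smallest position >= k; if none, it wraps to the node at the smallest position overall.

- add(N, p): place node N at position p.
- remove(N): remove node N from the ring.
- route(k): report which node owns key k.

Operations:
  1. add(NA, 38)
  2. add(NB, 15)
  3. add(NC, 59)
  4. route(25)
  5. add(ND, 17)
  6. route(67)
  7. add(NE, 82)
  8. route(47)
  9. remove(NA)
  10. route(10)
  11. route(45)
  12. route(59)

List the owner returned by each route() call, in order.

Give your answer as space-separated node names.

Op 1: add NA@38 -> ring=[38:NA]
Op 2: add NB@15 -> ring=[15:NB,38:NA]
Op 3: add NC@59 -> ring=[15:NB,38:NA,59:NC]
Op 4: route key 25: smallest pos >= 25 is 38 -> NA
Op 5: add ND@17 -> ring=[15:NB,17:ND,38:NA,59:NC]
Op 6: route key 67: none >= 67, wrap to smallest pos 15 -> NB
Op 7: add NE@82 -> ring=[15:NB,17:ND,38:NA,59:NC,82:NE]
Op 8: route key 47: smallest pos >= 47 is 59 -> NC
Op 9: remove NA -> ring=[15:NB,17:ND,59:NC,82:NE]
Op 10: route key 10: smallest pos >= 10 is 15 -> NB
Op 11: route key 45: smallest pos >= 45 is 59 -> NC
Op 12: route key 59: smallest pos >= 59 is 59 -> NC

Answer: NA NB NC NB NC NC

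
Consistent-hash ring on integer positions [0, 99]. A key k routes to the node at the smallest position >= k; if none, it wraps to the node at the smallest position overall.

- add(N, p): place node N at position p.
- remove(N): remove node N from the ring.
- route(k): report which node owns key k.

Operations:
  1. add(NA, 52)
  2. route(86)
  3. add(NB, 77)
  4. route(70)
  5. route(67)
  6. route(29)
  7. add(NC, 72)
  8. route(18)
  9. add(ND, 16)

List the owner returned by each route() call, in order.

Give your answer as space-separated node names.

Op 1: add NA@52 -> ring=[52:NA]
Op 2: route key 86: none >= 86, wrap to smallest pos 52 -> NA
Op 3: add NB@77 -> ring=[52:NA,77:NB]
Op 4: route key 70: smallest pos >= 70 is 77 -> NB
Op 5: route key 67: smallest pos >= 67 is 77 -> NB
Op 6: route key 29: smallest pos >= 29 is 52 -> NA
Op 7: add NC@72 -> ring=[52:NA,72:NC,77:NB]
Op 8: route key 18: smallest pos >= 18 is 52 -> NA
Op 9: add ND@16 -> ring=[16:ND,52:NA,72:NC,77:NB]

Answer: NA NB NB NA NA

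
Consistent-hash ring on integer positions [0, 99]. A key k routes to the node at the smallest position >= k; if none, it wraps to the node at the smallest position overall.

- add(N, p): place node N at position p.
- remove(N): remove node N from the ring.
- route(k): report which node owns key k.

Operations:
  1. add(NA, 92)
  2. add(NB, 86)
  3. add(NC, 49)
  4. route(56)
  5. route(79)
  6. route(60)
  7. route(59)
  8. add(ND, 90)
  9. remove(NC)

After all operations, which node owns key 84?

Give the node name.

Answer: NB

Derivation:
Op 1: add NA@92 -> ring=[92:NA]
Op 2: add NB@86 -> ring=[86:NB,92:NA]
Op 3: add NC@49 -> ring=[49:NC,86:NB,92:NA]
Op 4: route key 56: smallest pos >= 56 is 86 -> NB
Op 5: route key 79: smallest pos >= 79 is 86 -> NB
Op 6: route key 60: smallest pos >= 60 is 86 -> NB
Op 7: route key 59: smallest pos >= 59 is 86 -> NB
Op 8: add ND@90 -> ring=[49:NC,86:NB,90:ND,92:NA]
Op 9: remove NC -> ring=[86:NB,90:ND,92:NA]
Final route key 84: smallest pos >= 84 is 86 -> NB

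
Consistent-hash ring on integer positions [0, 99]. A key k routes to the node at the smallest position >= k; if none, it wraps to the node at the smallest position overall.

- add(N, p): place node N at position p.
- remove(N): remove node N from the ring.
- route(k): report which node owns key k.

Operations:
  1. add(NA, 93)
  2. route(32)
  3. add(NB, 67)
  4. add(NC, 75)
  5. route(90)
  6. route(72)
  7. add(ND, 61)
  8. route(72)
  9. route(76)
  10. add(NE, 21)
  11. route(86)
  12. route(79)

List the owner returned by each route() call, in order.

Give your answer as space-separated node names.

Answer: NA NA NC NC NA NA NA

Derivation:
Op 1: add NA@93 -> ring=[93:NA]
Op 2: route key 32: smallest pos >= 32 is 93 -> NA
Op 3: add NB@67 -> ring=[67:NB,93:NA]
Op 4: add NC@75 -> ring=[67:NB,75:NC,93:NA]
Op 5: route key 90: smallest pos >= 90 is 93 -> NA
Op 6: route key 72: smallest pos >= 72 is 75 -> NC
Op 7: add ND@61 -> ring=[61:ND,67:NB,75:NC,93:NA]
Op 8: route key 72: smallest pos >= 72 is 75 -> NC
Op 9: route key 76: smallest pos >= 76 is 93 -> NA
Op 10: add NE@21 -> ring=[21:NE,61:ND,67:NB,75:NC,93:NA]
Op 11: route key 86: smallest pos >= 86 is 93 -> NA
Op 12: route key 79: smallest pos >= 79 is 93 -> NA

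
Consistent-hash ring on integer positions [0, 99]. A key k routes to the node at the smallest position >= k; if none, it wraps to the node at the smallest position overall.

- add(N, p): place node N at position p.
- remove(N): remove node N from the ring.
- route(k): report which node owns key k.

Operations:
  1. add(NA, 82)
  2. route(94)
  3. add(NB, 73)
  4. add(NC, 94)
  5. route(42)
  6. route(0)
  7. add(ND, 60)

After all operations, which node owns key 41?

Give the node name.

Answer: ND

Derivation:
Op 1: add NA@82 -> ring=[82:NA]
Op 2: route key 94: none >= 94, wrap to smallest pos 82 -> NA
Op 3: add NB@73 -> ring=[73:NB,82:NA]
Op 4: add NC@94 -> ring=[73:NB,82:NA,94:NC]
Op 5: route key 42: smallest pos >= 42 is 73 -> NB
Op 6: route key 0: smallest pos >= 0 is 73 -> NB
Op 7: add ND@60 -> ring=[60:ND,73:NB,82:NA,94:NC]
Final route key 41: smallest pos >= 41 is 60 -> ND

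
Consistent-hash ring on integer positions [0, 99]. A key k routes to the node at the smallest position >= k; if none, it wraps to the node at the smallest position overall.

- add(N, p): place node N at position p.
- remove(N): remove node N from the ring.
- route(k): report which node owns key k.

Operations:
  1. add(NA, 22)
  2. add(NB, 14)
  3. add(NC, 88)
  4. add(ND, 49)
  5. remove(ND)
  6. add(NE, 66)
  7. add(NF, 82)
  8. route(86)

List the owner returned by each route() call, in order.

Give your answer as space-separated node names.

Answer: NC

Derivation:
Op 1: add NA@22 -> ring=[22:NA]
Op 2: add NB@14 -> ring=[14:NB,22:NA]
Op 3: add NC@88 -> ring=[14:NB,22:NA,88:NC]
Op 4: add ND@49 -> ring=[14:NB,22:NA,49:ND,88:NC]
Op 5: remove ND -> ring=[14:NB,22:NA,88:NC]
Op 6: add NE@66 -> ring=[14:NB,22:NA,66:NE,88:NC]
Op 7: add NF@82 -> ring=[14:NB,22:NA,66:NE,82:NF,88:NC]
Op 8: route key 86: smallest pos >= 86 is 88 -> NC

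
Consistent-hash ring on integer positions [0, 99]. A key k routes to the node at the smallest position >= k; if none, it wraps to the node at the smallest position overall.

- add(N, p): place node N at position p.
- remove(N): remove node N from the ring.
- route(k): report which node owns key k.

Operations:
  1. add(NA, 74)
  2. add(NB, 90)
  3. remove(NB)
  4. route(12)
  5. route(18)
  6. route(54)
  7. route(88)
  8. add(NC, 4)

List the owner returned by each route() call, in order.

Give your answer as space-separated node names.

Op 1: add NA@74 -> ring=[74:NA]
Op 2: add NB@90 -> ring=[74:NA,90:NB]
Op 3: remove NB -> ring=[74:NA]
Op 4: route key 12: smallest pos >= 12 is 74 -> NA
Op 5: route key 18: smallest pos >= 18 is 74 -> NA
Op 6: route key 54: smallest pos >= 54 is 74 -> NA
Op 7: route key 88: none >= 88, wrap to smallest pos 74 -> NA
Op 8: add NC@4 -> ring=[4:NC,74:NA]

Answer: NA NA NA NA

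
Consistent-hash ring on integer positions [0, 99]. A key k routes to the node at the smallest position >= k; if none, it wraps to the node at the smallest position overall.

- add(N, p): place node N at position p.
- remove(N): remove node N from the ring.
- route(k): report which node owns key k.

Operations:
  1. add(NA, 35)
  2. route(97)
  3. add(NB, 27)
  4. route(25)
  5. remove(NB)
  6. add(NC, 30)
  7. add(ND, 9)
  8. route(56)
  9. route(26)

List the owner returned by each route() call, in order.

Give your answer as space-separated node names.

Op 1: add NA@35 -> ring=[35:NA]
Op 2: route key 97: none >= 97, wrap to smallest pos 35 -> NA
Op 3: add NB@27 -> ring=[27:NB,35:NA]
Op 4: route key 25: smallest pos >= 25 is 27 -> NB
Op 5: remove NB -> ring=[35:NA]
Op 6: add NC@30 -> ring=[30:NC,35:NA]
Op 7: add ND@9 -> ring=[9:ND,30:NC,35:NA]
Op 8: route key 56: none >= 56, wrap to smallest pos 9 -> ND
Op 9: route key 26: smallest pos >= 26 is 30 -> NC

Answer: NA NB ND NC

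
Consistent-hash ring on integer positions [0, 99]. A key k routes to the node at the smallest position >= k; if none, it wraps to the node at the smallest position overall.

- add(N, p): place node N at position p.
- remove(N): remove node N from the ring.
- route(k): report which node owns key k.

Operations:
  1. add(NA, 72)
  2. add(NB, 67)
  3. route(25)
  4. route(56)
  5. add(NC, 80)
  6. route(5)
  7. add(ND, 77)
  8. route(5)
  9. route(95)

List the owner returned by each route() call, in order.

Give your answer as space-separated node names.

Answer: NB NB NB NB NB

Derivation:
Op 1: add NA@72 -> ring=[72:NA]
Op 2: add NB@67 -> ring=[67:NB,72:NA]
Op 3: route key 25: smallest pos >= 25 is 67 -> NB
Op 4: route key 56: smallest pos >= 56 is 67 -> NB
Op 5: add NC@80 -> ring=[67:NB,72:NA,80:NC]
Op 6: route key 5: smallest pos >= 5 is 67 -> NB
Op 7: add ND@77 -> ring=[67:NB,72:NA,77:ND,80:NC]
Op 8: route key 5: smallest pos >= 5 is 67 -> NB
Op 9: route key 95: none >= 95, wrap to smallest pos 67 -> NB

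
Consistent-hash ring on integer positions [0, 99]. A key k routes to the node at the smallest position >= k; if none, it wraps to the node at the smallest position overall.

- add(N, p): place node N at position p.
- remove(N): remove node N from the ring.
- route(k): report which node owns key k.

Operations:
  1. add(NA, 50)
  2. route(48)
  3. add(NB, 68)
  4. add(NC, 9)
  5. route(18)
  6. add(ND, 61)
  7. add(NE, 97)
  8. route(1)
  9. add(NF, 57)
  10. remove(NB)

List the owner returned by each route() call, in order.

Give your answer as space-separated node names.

Op 1: add NA@50 -> ring=[50:NA]
Op 2: route key 48: smallest pos >= 48 is 50 -> NA
Op 3: add NB@68 -> ring=[50:NA,68:NB]
Op 4: add NC@9 -> ring=[9:NC,50:NA,68:NB]
Op 5: route key 18: smallest pos >= 18 is 50 -> NA
Op 6: add ND@61 -> ring=[9:NC,50:NA,61:ND,68:NB]
Op 7: add NE@97 -> ring=[9:NC,50:NA,61:ND,68:NB,97:NE]
Op 8: route key 1: smallest pos >= 1 is 9 -> NC
Op 9: add NF@57 -> ring=[9:NC,50:NA,57:NF,61:ND,68:NB,97:NE]
Op 10: remove NB -> ring=[9:NC,50:NA,57:NF,61:ND,97:NE]

Answer: NA NA NC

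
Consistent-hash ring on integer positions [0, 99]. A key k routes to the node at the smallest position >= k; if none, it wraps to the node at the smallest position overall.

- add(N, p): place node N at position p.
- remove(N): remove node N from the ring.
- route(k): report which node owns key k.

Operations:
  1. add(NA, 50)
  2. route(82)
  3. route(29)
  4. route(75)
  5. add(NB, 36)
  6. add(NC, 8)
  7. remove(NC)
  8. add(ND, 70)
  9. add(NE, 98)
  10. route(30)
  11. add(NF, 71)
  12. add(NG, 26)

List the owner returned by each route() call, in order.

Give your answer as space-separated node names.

Answer: NA NA NA NB

Derivation:
Op 1: add NA@50 -> ring=[50:NA]
Op 2: route key 82: none >= 82, wrap to smallest pos 50 -> NA
Op 3: route key 29: smallest pos >= 29 is 50 -> NA
Op 4: route key 75: none >= 75, wrap to smallest pos 50 -> NA
Op 5: add NB@36 -> ring=[36:NB,50:NA]
Op 6: add NC@8 -> ring=[8:NC,36:NB,50:NA]
Op 7: remove NC -> ring=[36:NB,50:NA]
Op 8: add ND@70 -> ring=[36:NB,50:NA,70:ND]
Op 9: add NE@98 -> ring=[36:NB,50:NA,70:ND,98:NE]
Op 10: route key 30: smallest pos >= 30 is 36 -> NB
Op 11: add NF@71 -> ring=[36:NB,50:NA,70:ND,71:NF,98:NE]
Op 12: add NG@26 -> ring=[26:NG,36:NB,50:NA,70:ND,71:NF,98:NE]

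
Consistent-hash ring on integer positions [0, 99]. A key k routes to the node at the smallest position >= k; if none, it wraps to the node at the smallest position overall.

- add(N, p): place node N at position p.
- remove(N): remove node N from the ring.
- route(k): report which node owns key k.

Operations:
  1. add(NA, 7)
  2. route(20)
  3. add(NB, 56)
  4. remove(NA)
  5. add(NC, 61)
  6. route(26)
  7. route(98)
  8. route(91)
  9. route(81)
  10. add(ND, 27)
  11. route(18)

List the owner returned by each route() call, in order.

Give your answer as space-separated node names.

Op 1: add NA@7 -> ring=[7:NA]
Op 2: route key 20: none >= 20, wrap to smallest pos 7 -> NA
Op 3: add NB@56 -> ring=[7:NA,56:NB]
Op 4: remove NA -> ring=[56:NB]
Op 5: add NC@61 -> ring=[56:NB,61:NC]
Op 6: route key 26: smallest pos >= 26 is 56 -> NB
Op 7: route key 98: none >= 98, wrap to smallest pos 56 -> NB
Op 8: route key 91: none >= 91, wrap to smallest pos 56 -> NB
Op 9: route key 81: none >= 81, wrap to smallest pos 56 -> NB
Op 10: add ND@27 -> ring=[27:ND,56:NB,61:NC]
Op 11: route key 18: smallest pos >= 18 is 27 -> ND

Answer: NA NB NB NB NB ND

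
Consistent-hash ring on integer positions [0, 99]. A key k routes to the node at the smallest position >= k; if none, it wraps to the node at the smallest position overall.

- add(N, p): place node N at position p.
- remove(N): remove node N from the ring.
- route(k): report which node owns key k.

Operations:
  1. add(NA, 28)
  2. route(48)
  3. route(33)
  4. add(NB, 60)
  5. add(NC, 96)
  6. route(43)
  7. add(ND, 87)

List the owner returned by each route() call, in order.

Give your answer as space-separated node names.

Op 1: add NA@28 -> ring=[28:NA]
Op 2: route key 48: none >= 48, wrap to smallest pos 28 -> NA
Op 3: route key 33: none >= 33, wrap to smallest pos 28 -> NA
Op 4: add NB@60 -> ring=[28:NA,60:NB]
Op 5: add NC@96 -> ring=[28:NA,60:NB,96:NC]
Op 6: route key 43: smallest pos >= 43 is 60 -> NB
Op 7: add ND@87 -> ring=[28:NA,60:NB,87:ND,96:NC]

Answer: NA NA NB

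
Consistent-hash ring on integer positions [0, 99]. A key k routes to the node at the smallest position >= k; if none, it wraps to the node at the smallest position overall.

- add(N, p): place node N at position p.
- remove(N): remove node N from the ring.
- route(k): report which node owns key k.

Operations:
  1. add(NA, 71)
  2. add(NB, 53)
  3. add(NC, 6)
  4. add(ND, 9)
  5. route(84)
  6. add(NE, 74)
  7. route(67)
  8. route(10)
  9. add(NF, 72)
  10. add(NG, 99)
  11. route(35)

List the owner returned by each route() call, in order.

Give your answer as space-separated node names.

Op 1: add NA@71 -> ring=[71:NA]
Op 2: add NB@53 -> ring=[53:NB,71:NA]
Op 3: add NC@6 -> ring=[6:NC,53:NB,71:NA]
Op 4: add ND@9 -> ring=[6:NC,9:ND,53:NB,71:NA]
Op 5: route key 84: none >= 84, wrap to smallest pos 6 -> NC
Op 6: add NE@74 -> ring=[6:NC,9:ND,53:NB,71:NA,74:NE]
Op 7: route key 67: smallest pos >= 67 is 71 -> NA
Op 8: route key 10: smallest pos >= 10 is 53 -> NB
Op 9: add NF@72 -> ring=[6:NC,9:ND,53:NB,71:NA,72:NF,74:NE]
Op 10: add NG@99 -> ring=[6:NC,9:ND,53:NB,71:NA,72:NF,74:NE,99:NG]
Op 11: route key 35: smallest pos >= 35 is 53 -> NB

Answer: NC NA NB NB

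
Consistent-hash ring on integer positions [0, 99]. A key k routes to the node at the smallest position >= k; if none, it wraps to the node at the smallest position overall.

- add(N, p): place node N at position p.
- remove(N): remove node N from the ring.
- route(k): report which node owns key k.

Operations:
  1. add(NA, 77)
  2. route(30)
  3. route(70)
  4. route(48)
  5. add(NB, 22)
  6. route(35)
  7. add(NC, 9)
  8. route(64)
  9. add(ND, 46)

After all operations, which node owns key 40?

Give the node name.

Answer: ND

Derivation:
Op 1: add NA@77 -> ring=[77:NA]
Op 2: route key 30: smallest pos >= 30 is 77 -> NA
Op 3: route key 70: smallest pos >= 70 is 77 -> NA
Op 4: route key 48: smallest pos >= 48 is 77 -> NA
Op 5: add NB@22 -> ring=[22:NB,77:NA]
Op 6: route key 35: smallest pos >= 35 is 77 -> NA
Op 7: add NC@9 -> ring=[9:NC,22:NB,77:NA]
Op 8: route key 64: smallest pos >= 64 is 77 -> NA
Op 9: add ND@46 -> ring=[9:NC,22:NB,46:ND,77:NA]
Final route key 40: smallest pos >= 40 is 46 -> ND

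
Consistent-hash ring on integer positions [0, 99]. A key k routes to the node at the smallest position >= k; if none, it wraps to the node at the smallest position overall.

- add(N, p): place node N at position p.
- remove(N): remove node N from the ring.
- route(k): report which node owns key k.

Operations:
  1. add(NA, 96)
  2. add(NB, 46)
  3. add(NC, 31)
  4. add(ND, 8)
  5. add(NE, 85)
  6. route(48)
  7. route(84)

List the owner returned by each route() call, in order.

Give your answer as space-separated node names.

Answer: NE NE

Derivation:
Op 1: add NA@96 -> ring=[96:NA]
Op 2: add NB@46 -> ring=[46:NB,96:NA]
Op 3: add NC@31 -> ring=[31:NC,46:NB,96:NA]
Op 4: add ND@8 -> ring=[8:ND,31:NC,46:NB,96:NA]
Op 5: add NE@85 -> ring=[8:ND,31:NC,46:NB,85:NE,96:NA]
Op 6: route key 48: smallest pos >= 48 is 85 -> NE
Op 7: route key 84: smallest pos >= 84 is 85 -> NE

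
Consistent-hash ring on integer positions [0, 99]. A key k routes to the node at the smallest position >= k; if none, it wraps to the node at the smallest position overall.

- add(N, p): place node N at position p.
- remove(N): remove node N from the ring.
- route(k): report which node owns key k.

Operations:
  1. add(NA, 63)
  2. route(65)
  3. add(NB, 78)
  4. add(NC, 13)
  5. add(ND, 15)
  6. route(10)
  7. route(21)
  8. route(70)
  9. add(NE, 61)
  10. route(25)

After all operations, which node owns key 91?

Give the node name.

Answer: NC

Derivation:
Op 1: add NA@63 -> ring=[63:NA]
Op 2: route key 65: none >= 65, wrap to smallest pos 63 -> NA
Op 3: add NB@78 -> ring=[63:NA,78:NB]
Op 4: add NC@13 -> ring=[13:NC,63:NA,78:NB]
Op 5: add ND@15 -> ring=[13:NC,15:ND,63:NA,78:NB]
Op 6: route key 10: smallest pos >= 10 is 13 -> NC
Op 7: route key 21: smallest pos >= 21 is 63 -> NA
Op 8: route key 70: smallest pos >= 70 is 78 -> NB
Op 9: add NE@61 -> ring=[13:NC,15:ND,61:NE,63:NA,78:NB]
Op 10: route key 25: smallest pos >= 25 is 61 -> NE
Final route key 91: none >= 91, wrap to smallest pos 13 -> NC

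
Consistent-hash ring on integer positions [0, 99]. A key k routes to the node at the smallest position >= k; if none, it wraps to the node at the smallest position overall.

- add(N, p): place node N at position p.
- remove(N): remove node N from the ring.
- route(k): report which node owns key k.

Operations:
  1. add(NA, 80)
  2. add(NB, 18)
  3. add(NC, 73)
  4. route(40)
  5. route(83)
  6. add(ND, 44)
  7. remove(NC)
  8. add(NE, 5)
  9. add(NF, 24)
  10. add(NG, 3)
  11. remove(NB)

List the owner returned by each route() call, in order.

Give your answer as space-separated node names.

Answer: NC NB

Derivation:
Op 1: add NA@80 -> ring=[80:NA]
Op 2: add NB@18 -> ring=[18:NB,80:NA]
Op 3: add NC@73 -> ring=[18:NB,73:NC,80:NA]
Op 4: route key 40: smallest pos >= 40 is 73 -> NC
Op 5: route key 83: none >= 83, wrap to smallest pos 18 -> NB
Op 6: add ND@44 -> ring=[18:NB,44:ND,73:NC,80:NA]
Op 7: remove NC -> ring=[18:NB,44:ND,80:NA]
Op 8: add NE@5 -> ring=[5:NE,18:NB,44:ND,80:NA]
Op 9: add NF@24 -> ring=[5:NE,18:NB,24:NF,44:ND,80:NA]
Op 10: add NG@3 -> ring=[3:NG,5:NE,18:NB,24:NF,44:ND,80:NA]
Op 11: remove NB -> ring=[3:NG,5:NE,24:NF,44:ND,80:NA]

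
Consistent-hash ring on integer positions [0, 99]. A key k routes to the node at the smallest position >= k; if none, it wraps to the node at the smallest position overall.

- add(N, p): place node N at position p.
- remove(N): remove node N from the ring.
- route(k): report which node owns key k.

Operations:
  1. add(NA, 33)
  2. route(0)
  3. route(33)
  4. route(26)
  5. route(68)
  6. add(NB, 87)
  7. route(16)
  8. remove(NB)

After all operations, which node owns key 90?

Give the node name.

Answer: NA

Derivation:
Op 1: add NA@33 -> ring=[33:NA]
Op 2: route key 0: smallest pos >= 0 is 33 -> NA
Op 3: route key 33: smallest pos >= 33 is 33 -> NA
Op 4: route key 26: smallest pos >= 26 is 33 -> NA
Op 5: route key 68: none >= 68, wrap to smallest pos 33 -> NA
Op 6: add NB@87 -> ring=[33:NA,87:NB]
Op 7: route key 16: smallest pos >= 16 is 33 -> NA
Op 8: remove NB -> ring=[33:NA]
Final route key 90: none >= 90, wrap to smallest pos 33 -> NA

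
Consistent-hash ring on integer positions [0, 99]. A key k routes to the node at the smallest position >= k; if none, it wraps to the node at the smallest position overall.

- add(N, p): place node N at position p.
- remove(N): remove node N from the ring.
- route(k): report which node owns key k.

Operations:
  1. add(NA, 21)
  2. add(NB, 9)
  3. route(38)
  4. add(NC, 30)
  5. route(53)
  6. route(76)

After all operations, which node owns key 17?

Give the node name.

Op 1: add NA@21 -> ring=[21:NA]
Op 2: add NB@9 -> ring=[9:NB,21:NA]
Op 3: route key 38: none >= 38, wrap to smallest pos 9 -> NB
Op 4: add NC@30 -> ring=[9:NB,21:NA,30:NC]
Op 5: route key 53: none >= 53, wrap to smallest pos 9 -> NB
Op 6: route key 76: none >= 76, wrap to smallest pos 9 -> NB
Final route key 17: smallest pos >= 17 is 21 -> NA

Answer: NA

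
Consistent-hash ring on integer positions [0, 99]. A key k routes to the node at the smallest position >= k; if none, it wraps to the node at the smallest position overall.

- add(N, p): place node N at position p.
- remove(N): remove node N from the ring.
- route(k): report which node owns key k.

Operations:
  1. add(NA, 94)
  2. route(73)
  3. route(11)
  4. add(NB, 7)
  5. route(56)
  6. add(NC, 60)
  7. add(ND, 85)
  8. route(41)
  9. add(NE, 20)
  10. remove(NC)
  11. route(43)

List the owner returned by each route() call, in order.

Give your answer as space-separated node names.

Op 1: add NA@94 -> ring=[94:NA]
Op 2: route key 73: smallest pos >= 73 is 94 -> NA
Op 3: route key 11: smallest pos >= 11 is 94 -> NA
Op 4: add NB@7 -> ring=[7:NB,94:NA]
Op 5: route key 56: smallest pos >= 56 is 94 -> NA
Op 6: add NC@60 -> ring=[7:NB,60:NC,94:NA]
Op 7: add ND@85 -> ring=[7:NB,60:NC,85:ND,94:NA]
Op 8: route key 41: smallest pos >= 41 is 60 -> NC
Op 9: add NE@20 -> ring=[7:NB,20:NE,60:NC,85:ND,94:NA]
Op 10: remove NC -> ring=[7:NB,20:NE,85:ND,94:NA]
Op 11: route key 43: smallest pos >= 43 is 85 -> ND

Answer: NA NA NA NC ND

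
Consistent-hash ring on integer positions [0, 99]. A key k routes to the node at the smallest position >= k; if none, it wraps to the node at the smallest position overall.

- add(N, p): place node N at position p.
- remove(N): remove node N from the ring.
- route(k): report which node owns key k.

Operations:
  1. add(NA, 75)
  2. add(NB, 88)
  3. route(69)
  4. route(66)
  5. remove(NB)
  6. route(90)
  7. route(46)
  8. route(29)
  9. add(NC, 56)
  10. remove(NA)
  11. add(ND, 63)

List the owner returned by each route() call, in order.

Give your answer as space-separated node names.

Op 1: add NA@75 -> ring=[75:NA]
Op 2: add NB@88 -> ring=[75:NA,88:NB]
Op 3: route key 69: smallest pos >= 69 is 75 -> NA
Op 4: route key 66: smallest pos >= 66 is 75 -> NA
Op 5: remove NB -> ring=[75:NA]
Op 6: route key 90: none >= 90, wrap to smallest pos 75 -> NA
Op 7: route key 46: smallest pos >= 46 is 75 -> NA
Op 8: route key 29: smallest pos >= 29 is 75 -> NA
Op 9: add NC@56 -> ring=[56:NC,75:NA]
Op 10: remove NA -> ring=[56:NC]
Op 11: add ND@63 -> ring=[56:NC,63:ND]

Answer: NA NA NA NA NA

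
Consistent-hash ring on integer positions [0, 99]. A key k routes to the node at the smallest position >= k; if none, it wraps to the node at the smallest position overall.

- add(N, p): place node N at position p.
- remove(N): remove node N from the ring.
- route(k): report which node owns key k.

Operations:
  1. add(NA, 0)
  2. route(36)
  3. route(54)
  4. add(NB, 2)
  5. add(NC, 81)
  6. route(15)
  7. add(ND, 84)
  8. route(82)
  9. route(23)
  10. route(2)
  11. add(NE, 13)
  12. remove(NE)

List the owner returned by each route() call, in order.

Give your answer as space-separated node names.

Answer: NA NA NC ND NC NB

Derivation:
Op 1: add NA@0 -> ring=[0:NA]
Op 2: route key 36: none >= 36, wrap to smallest pos 0 -> NA
Op 3: route key 54: none >= 54, wrap to smallest pos 0 -> NA
Op 4: add NB@2 -> ring=[0:NA,2:NB]
Op 5: add NC@81 -> ring=[0:NA,2:NB,81:NC]
Op 6: route key 15: smallest pos >= 15 is 81 -> NC
Op 7: add ND@84 -> ring=[0:NA,2:NB,81:NC,84:ND]
Op 8: route key 82: smallest pos >= 82 is 84 -> ND
Op 9: route key 23: smallest pos >= 23 is 81 -> NC
Op 10: route key 2: smallest pos >= 2 is 2 -> NB
Op 11: add NE@13 -> ring=[0:NA,2:NB,13:NE,81:NC,84:ND]
Op 12: remove NE -> ring=[0:NA,2:NB,81:NC,84:ND]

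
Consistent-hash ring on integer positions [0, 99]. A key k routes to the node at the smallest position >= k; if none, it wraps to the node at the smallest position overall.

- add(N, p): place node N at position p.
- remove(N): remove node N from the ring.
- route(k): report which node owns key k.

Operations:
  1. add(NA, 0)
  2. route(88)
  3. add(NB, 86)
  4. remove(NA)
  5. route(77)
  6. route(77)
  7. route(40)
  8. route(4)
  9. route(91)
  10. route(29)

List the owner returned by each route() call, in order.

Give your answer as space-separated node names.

Op 1: add NA@0 -> ring=[0:NA]
Op 2: route key 88: none >= 88, wrap to smallest pos 0 -> NA
Op 3: add NB@86 -> ring=[0:NA,86:NB]
Op 4: remove NA -> ring=[86:NB]
Op 5: route key 77: smallest pos >= 77 is 86 -> NB
Op 6: route key 77: smallest pos >= 77 is 86 -> NB
Op 7: route key 40: smallest pos >= 40 is 86 -> NB
Op 8: route key 4: smallest pos >= 4 is 86 -> NB
Op 9: route key 91: none >= 91, wrap to smallest pos 86 -> NB
Op 10: route key 29: smallest pos >= 29 is 86 -> NB

Answer: NA NB NB NB NB NB NB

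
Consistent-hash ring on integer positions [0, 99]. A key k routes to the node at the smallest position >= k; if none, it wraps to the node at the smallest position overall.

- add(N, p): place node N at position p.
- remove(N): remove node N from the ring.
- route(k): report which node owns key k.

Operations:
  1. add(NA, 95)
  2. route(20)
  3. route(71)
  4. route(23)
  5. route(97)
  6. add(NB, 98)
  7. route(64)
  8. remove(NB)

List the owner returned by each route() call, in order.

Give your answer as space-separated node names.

Answer: NA NA NA NA NA

Derivation:
Op 1: add NA@95 -> ring=[95:NA]
Op 2: route key 20: smallest pos >= 20 is 95 -> NA
Op 3: route key 71: smallest pos >= 71 is 95 -> NA
Op 4: route key 23: smallest pos >= 23 is 95 -> NA
Op 5: route key 97: none >= 97, wrap to smallest pos 95 -> NA
Op 6: add NB@98 -> ring=[95:NA,98:NB]
Op 7: route key 64: smallest pos >= 64 is 95 -> NA
Op 8: remove NB -> ring=[95:NA]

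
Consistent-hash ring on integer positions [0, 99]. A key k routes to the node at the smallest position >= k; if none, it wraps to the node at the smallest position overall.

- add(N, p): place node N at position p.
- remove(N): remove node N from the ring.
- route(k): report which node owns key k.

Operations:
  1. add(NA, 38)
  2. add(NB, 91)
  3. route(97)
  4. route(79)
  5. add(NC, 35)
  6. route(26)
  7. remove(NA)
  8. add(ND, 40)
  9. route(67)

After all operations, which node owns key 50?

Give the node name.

Answer: NB

Derivation:
Op 1: add NA@38 -> ring=[38:NA]
Op 2: add NB@91 -> ring=[38:NA,91:NB]
Op 3: route key 97: none >= 97, wrap to smallest pos 38 -> NA
Op 4: route key 79: smallest pos >= 79 is 91 -> NB
Op 5: add NC@35 -> ring=[35:NC,38:NA,91:NB]
Op 6: route key 26: smallest pos >= 26 is 35 -> NC
Op 7: remove NA -> ring=[35:NC,91:NB]
Op 8: add ND@40 -> ring=[35:NC,40:ND,91:NB]
Op 9: route key 67: smallest pos >= 67 is 91 -> NB
Final route key 50: smallest pos >= 50 is 91 -> NB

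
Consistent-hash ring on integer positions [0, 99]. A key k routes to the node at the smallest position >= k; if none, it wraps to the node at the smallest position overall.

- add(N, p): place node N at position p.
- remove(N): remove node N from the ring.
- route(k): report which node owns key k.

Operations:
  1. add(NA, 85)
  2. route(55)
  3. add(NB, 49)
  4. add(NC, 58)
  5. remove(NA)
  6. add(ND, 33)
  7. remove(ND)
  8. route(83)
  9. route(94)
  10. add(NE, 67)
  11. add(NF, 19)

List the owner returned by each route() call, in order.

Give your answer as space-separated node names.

Answer: NA NB NB

Derivation:
Op 1: add NA@85 -> ring=[85:NA]
Op 2: route key 55: smallest pos >= 55 is 85 -> NA
Op 3: add NB@49 -> ring=[49:NB,85:NA]
Op 4: add NC@58 -> ring=[49:NB,58:NC,85:NA]
Op 5: remove NA -> ring=[49:NB,58:NC]
Op 6: add ND@33 -> ring=[33:ND,49:NB,58:NC]
Op 7: remove ND -> ring=[49:NB,58:NC]
Op 8: route key 83: none >= 83, wrap to smallest pos 49 -> NB
Op 9: route key 94: none >= 94, wrap to smallest pos 49 -> NB
Op 10: add NE@67 -> ring=[49:NB,58:NC,67:NE]
Op 11: add NF@19 -> ring=[19:NF,49:NB,58:NC,67:NE]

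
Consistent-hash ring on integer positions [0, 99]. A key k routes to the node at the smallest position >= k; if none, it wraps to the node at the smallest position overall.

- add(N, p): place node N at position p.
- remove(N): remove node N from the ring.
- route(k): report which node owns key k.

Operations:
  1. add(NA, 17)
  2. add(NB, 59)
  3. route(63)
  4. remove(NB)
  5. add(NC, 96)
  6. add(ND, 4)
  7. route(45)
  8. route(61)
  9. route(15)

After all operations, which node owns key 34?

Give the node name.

Op 1: add NA@17 -> ring=[17:NA]
Op 2: add NB@59 -> ring=[17:NA,59:NB]
Op 3: route key 63: none >= 63, wrap to smallest pos 17 -> NA
Op 4: remove NB -> ring=[17:NA]
Op 5: add NC@96 -> ring=[17:NA,96:NC]
Op 6: add ND@4 -> ring=[4:ND,17:NA,96:NC]
Op 7: route key 45: smallest pos >= 45 is 96 -> NC
Op 8: route key 61: smallest pos >= 61 is 96 -> NC
Op 9: route key 15: smallest pos >= 15 is 17 -> NA
Final route key 34: smallest pos >= 34 is 96 -> NC

Answer: NC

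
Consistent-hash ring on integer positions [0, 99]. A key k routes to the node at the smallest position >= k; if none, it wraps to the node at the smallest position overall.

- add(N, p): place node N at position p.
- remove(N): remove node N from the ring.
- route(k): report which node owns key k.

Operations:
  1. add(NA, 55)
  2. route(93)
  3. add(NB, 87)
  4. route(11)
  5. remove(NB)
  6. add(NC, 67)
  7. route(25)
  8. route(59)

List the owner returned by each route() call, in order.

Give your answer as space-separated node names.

Op 1: add NA@55 -> ring=[55:NA]
Op 2: route key 93: none >= 93, wrap to smallest pos 55 -> NA
Op 3: add NB@87 -> ring=[55:NA,87:NB]
Op 4: route key 11: smallest pos >= 11 is 55 -> NA
Op 5: remove NB -> ring=[55:NA]
Op 6: add NC@67 -> ring=[55:NA,67:NC]
Op 7: route key 25: smallest pos >= 25 is 55 -> NA
Op 8: route key 59: smallest pos >= 59 is 67 -> NC

Answer: NA NA NA NC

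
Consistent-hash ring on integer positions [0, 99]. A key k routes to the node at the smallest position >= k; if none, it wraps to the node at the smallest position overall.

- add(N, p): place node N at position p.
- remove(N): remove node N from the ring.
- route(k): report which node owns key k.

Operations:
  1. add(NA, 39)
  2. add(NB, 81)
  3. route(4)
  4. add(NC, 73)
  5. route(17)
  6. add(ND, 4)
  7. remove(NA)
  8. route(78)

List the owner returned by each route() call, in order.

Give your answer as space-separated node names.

Op 1: add NA@39 -> ring=[39:NA]
Op 2: add NB@81 -> ring=[39:NA,81:NB]
Op 3: route key 4: smallest pos >= 4 is 39 -> NA
Op 4: add NC@73 -> ring=[39:NA,73:NC,81:NB]
Op 5: route key 17: smallest pos >= 17 is 39 -> NA
Op 6: add ND@4 -> ring=[4:ND,39:NA,73:NC,81:NB]
Op 7: remove NA -> ring=[4:ND,73:NC,81:NB]
Op 8: route key 78: smallest pos >= 78 is 81 -> NB

Answer: NA NA NB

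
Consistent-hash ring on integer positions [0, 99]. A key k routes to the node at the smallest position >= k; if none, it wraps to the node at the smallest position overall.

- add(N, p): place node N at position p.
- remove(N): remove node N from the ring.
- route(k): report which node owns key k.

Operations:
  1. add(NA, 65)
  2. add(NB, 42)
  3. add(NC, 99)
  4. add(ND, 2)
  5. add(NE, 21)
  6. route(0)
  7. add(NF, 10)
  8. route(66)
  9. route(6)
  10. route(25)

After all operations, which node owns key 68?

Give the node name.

Op 1: add NA@65 -> ring=[65:NA]
Op 2: add NB@42 -> ring=[42:NB,65:NA]
Op 3: add NC@99 -> ring=[42:NB,65:NA,99:NC]
Op 4: add ND@2 -> ring=[2:ND,42:NB,65:NA,99:NC]
Op 5: add NE@21 -> ring=[2:ND,21:NE,42:NB,65:NA,99:NC]
Op 6: route key 0: smallest pos >= 0 is 2 -> ND
Op 7: add NF@10 -> ring=[2:ND,10:NF,21:NE,42:NB,65:NA,99:NC]
Op 8: route key 66: smallest pos >= 66 is 99 -> NC
Op 9: route key 6: smallest pos >= 6 is 10 -> NF
Op 10: route key 25: smallest pos >= 25 is 42 -> NB
Final route key 68: smallest pos >= 68 is 99 -> NC

Answer: NC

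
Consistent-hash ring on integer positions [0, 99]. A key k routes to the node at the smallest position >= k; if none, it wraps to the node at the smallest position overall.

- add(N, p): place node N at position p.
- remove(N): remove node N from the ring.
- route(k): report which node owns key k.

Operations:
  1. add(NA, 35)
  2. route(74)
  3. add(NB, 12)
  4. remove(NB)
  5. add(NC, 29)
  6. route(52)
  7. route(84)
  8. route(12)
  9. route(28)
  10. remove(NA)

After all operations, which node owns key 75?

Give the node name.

Answer: NC

Derivation:
Op 1: add NA@35 -> ring=[35:NA]
Op 2: route key 74: none >= 74, wrap to smallest pos 35 -> NA
Op 3: add NB@12 -> ring=[12:NB,35:NA]
Op 4: remove NB -> ring=[35:NA]
Op 5: add NC@29 -> ring=[29:NC,35:NA]
Op 6: route key 52: none >= 52, wrap to smallest pos 29 -> NC
Op 7: route key 84: none >= 84, wrap to smallest pos 29 -> NC
Op 8: route key 12: smallest pos >= 12 is 29 -> NC
Op 9: route key 28: smallest pos >= 28 is 29 -> NC
Op 10: remove NA -> ring=[29:NC]
Final route key 75: none >= 75, wrap to smallest pos 29 -> NC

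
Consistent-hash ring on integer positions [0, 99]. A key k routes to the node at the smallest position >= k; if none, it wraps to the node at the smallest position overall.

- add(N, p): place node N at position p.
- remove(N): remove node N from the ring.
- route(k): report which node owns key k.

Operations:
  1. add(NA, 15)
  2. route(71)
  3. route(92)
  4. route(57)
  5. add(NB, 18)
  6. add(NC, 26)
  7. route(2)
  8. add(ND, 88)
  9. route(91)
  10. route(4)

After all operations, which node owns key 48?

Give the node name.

Op 1: add NA@15 -> ring=[15:NA]
Op 2: route key 71: none >= 71, wrap to smallest pos 15 -> NA
Op 3: route key 92: none >= 92, wrap to smallest pos 15 -> NA
Op 4: route key 57: none >= 57, wrap to smallest pos 15 -> NA
Op 5: add NB@18 -> ring=[15:NA,18:NB]
Op 6: add NC@26 -> ring=[15:NA,18:NB,26:NC]
Op 7: route key 2: smallest pos >= 2 is 15 -> NA
Op 8: add ND@88 -> ring=[15:NA,18:NB,26:NC,88:ND]
Op 9: route key 91: none >= 91, wrap to smallest pos 15 -> NA
Op 10: route key 4: smallest pos >= 4 is 15 -> NA
Final route key 48: smallest pos >= 48 is 88 -> ND

Answer: ND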